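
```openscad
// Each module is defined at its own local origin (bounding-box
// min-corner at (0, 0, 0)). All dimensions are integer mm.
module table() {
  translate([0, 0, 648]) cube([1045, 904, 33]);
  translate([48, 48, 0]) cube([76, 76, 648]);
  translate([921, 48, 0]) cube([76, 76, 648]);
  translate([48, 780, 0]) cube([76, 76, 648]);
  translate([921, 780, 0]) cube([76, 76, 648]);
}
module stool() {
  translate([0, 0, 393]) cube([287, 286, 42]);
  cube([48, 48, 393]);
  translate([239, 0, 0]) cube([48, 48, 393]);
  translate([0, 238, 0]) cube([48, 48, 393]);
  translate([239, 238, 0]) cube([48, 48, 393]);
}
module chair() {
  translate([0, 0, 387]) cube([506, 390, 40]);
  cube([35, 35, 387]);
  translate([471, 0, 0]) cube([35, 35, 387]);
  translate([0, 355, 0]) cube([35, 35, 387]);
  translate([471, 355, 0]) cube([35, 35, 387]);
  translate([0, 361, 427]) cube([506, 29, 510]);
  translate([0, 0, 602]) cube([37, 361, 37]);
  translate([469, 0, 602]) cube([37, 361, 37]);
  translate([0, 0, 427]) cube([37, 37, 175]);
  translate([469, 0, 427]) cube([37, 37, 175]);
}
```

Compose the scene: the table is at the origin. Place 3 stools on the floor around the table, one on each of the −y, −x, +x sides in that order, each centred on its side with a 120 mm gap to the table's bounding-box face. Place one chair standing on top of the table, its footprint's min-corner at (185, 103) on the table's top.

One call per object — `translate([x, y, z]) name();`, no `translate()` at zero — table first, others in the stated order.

table();
translate([379, -406, 0]) stool();
translate([-407, 309, 0]) stool();
translate([1165, 309, 0]) stool();
translate([185, 103, 681]) chair();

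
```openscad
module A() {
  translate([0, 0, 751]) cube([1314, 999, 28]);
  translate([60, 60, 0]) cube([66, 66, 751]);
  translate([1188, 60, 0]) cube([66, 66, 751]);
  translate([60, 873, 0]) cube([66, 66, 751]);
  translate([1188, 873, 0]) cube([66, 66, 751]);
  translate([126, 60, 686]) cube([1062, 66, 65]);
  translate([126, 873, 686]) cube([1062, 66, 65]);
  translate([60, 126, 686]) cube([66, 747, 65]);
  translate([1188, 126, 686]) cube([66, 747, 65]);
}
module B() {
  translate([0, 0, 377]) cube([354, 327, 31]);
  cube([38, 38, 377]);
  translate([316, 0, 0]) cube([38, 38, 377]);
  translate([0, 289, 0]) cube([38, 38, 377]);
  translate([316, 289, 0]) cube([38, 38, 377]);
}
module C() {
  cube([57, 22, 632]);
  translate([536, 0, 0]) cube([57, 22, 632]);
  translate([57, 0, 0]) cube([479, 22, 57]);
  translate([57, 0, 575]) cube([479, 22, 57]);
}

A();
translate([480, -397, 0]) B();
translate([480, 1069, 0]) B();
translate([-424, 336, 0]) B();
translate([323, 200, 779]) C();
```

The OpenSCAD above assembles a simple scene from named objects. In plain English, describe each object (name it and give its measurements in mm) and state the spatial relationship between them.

A is a rectangular dining table. The top is 1314×999×28 mm with its upper surface at z = 779 mm. It stands on four 66×66 mm square legs, each inset 60 mm from the nearest pair of top edges, running from the floor to the underside of the top. Four apron rails, 66 mm thick and 65 mm tall, run between adjacent legs with their top edges flush with the underside of the top and their outer faces flush with the legs' outer faces.

B is a four-legged stool. The seat is a 354×327×31 mm slab whose top surface is at z = 408 mm; four square legs, each 38×38 mm in cross-section, run from the floor (z = 0) to the underside of the seat, each flush with a corner of the seat.

C is a picture frame with a 479×518 mm rectangular opening (x by z) and a uniform 57 mm border on every side. Frame depth is 22 mm along y. It is built from two vertical stiles running the full outside height and two horizontal rails spanning the gap between the stiles.

Three stools sit around the table at the −y, +y, −x sides. The picture frame is on top of the table.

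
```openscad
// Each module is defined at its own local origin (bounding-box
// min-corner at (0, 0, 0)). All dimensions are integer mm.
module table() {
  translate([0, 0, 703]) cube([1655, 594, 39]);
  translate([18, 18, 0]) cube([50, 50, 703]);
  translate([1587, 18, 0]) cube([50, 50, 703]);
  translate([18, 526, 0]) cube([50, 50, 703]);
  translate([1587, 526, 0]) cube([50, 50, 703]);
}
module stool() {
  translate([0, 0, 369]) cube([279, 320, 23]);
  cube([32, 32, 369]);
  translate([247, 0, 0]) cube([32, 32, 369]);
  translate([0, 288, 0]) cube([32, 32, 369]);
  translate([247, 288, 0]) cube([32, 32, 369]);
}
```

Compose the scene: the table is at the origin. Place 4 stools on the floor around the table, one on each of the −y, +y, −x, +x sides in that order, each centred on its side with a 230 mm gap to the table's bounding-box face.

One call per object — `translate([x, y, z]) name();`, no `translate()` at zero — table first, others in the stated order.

table();
translate([688, -550, 0]) stool();
translate([688, 824, 0]) stool();
translate([-509, 137, 0]) stool();
translate([1885, 137, 0]) stool();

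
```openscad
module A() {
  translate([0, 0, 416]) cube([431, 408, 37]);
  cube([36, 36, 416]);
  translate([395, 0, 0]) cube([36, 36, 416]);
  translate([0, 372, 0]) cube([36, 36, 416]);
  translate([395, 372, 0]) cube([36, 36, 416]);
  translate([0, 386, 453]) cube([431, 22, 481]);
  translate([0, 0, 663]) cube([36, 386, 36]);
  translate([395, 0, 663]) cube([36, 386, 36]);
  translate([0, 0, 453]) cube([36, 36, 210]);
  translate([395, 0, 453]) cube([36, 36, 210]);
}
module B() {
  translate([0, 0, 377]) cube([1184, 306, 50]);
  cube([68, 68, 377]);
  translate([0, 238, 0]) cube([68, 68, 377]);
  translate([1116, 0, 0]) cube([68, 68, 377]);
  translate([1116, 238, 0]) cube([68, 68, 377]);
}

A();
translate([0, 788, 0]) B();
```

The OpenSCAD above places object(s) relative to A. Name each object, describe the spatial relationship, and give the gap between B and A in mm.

The bench's nearest face is 380 mm from the chair's +y face.

A is a chair. B is a bench. The bench is on the floor beside the chair on its +y side. The gap between the bench and the chair is 380 mm.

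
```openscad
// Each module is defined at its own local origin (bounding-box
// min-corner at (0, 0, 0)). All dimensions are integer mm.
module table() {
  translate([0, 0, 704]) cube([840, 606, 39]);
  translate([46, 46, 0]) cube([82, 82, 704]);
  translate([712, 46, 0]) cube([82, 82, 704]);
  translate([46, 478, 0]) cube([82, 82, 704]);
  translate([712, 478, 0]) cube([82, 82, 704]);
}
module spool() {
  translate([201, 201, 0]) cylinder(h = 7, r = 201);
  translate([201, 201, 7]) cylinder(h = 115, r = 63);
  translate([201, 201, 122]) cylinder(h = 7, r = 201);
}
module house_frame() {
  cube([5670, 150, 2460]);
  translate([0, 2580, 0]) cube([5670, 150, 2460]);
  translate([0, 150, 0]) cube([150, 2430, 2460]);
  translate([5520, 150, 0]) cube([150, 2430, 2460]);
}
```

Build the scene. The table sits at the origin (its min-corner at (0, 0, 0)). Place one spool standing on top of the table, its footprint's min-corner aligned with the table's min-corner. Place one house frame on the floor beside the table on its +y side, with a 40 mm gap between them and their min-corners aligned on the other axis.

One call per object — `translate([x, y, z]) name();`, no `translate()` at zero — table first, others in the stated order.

table();
translate([0, 0, 743]) spool();
translate([0, 646, 0]) house_frame();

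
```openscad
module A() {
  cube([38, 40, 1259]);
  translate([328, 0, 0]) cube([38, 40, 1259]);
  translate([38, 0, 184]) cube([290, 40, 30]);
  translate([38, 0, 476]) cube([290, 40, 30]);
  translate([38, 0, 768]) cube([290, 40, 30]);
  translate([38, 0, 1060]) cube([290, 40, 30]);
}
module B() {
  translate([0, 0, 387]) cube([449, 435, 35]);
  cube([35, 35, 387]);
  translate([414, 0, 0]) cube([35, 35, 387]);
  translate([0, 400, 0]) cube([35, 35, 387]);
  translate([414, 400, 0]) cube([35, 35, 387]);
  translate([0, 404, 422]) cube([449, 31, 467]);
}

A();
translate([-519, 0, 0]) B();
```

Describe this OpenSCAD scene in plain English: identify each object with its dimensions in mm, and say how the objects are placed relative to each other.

A is a wooden ladder with two side rails of 38×40 mm section and 1259 mm height, set 366 mm apart overall. Between them run 4 rectangular rungs (40 mm deep, 30 mm thick), front faces flush with the rails' −y face. The bottom of the first rung is 184 mm above the floor and each subsequent rung is 292 mm higher than the one below.

B is a chair. The seat is a 449×435×35 mm slab with its top at z = 422 mm, on four 35×35 mm corner legs (flush with the seat edges, standing on z = 0). A flat backrest 31 mm thick, 467 mm tall, spans the full seat width and rises from the seat top along its +y edge, rear face flush with the rear of the seat.

The chair is on the floor beside the ladder on its −x side.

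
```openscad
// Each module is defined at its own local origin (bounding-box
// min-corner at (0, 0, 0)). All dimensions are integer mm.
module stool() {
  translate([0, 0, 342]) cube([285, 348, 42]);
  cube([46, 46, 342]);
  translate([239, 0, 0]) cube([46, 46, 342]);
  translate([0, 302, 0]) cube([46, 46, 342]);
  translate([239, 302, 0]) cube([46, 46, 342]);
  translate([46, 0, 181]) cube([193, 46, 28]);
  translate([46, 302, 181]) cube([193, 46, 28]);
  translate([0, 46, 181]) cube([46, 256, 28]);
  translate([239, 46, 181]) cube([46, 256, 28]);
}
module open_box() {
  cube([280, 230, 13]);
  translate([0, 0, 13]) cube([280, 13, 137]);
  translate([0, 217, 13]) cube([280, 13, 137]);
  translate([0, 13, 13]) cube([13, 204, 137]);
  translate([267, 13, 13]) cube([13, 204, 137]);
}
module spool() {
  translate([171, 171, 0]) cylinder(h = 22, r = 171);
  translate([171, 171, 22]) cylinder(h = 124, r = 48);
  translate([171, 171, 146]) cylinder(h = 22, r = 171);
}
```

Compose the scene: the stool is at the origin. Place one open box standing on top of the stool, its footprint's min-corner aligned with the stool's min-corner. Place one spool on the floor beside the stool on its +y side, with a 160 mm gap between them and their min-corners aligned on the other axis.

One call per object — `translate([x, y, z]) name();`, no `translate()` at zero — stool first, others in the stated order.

stool();
translate([0, 0, 384]) open_box();
translate([0, 508, 0]) spool();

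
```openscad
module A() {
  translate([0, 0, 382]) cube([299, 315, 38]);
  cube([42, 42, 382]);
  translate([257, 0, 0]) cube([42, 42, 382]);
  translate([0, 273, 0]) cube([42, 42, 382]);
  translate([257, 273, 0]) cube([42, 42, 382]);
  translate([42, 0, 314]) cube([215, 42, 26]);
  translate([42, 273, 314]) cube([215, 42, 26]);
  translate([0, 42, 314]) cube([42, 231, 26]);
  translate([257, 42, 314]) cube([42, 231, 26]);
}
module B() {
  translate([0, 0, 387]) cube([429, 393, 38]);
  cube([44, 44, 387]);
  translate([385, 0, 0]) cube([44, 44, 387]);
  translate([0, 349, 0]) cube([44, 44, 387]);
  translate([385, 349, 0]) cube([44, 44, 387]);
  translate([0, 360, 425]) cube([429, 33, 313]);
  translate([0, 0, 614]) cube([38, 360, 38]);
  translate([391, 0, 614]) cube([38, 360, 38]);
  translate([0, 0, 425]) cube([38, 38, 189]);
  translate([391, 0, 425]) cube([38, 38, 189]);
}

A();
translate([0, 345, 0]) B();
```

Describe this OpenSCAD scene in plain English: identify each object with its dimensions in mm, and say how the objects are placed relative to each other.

A is a four-legged stool. The seat is 299×315 mm, 38 mm thick, top at z = 420 mm. It stands on four square legs, each 42×42 mm in cross-section, from z = 0 to the seat underside, each flush with a corner of the seat. Four stretchers, 42 mm wide and 26 mm tall, connect adjacent legs with their undersides at z = 314 mm, each running between the inner faces of the legs it joins and aligned with the legs' outer faces on the other axis.

B is a chair. The seat is a 429×393×38 mm slab with its top at z = 425 mm, on four 44×44 mm corner legs (flush with the seat edges, standing on z = 0). A flat backrest 33 mm thick, 313 mm tall, spans the full seat width and rises from the seat top along its +y edge, rear face flush with the rear of the seat. Two armrests of 38×38 mm section run along each side from the seat's front edge to the front of the backrest, top faces 227 mm above the seat top and outer faces flush with the seat's x-edges; a 38×38 mm post under the front of each armrest stands on the seat at the front corner.

The chair is on the floor beside the stool on its +y side.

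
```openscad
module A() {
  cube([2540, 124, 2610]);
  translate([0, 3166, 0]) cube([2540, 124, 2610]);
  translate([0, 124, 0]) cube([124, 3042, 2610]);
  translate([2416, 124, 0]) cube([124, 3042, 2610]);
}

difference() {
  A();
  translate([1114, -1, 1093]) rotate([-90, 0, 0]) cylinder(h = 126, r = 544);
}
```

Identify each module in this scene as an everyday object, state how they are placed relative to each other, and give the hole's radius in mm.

The subtracted cylinder has r = 544 mm.

A is a house frame. The house frame has a circular hole through its front wall. The hole's radius is 544 mm.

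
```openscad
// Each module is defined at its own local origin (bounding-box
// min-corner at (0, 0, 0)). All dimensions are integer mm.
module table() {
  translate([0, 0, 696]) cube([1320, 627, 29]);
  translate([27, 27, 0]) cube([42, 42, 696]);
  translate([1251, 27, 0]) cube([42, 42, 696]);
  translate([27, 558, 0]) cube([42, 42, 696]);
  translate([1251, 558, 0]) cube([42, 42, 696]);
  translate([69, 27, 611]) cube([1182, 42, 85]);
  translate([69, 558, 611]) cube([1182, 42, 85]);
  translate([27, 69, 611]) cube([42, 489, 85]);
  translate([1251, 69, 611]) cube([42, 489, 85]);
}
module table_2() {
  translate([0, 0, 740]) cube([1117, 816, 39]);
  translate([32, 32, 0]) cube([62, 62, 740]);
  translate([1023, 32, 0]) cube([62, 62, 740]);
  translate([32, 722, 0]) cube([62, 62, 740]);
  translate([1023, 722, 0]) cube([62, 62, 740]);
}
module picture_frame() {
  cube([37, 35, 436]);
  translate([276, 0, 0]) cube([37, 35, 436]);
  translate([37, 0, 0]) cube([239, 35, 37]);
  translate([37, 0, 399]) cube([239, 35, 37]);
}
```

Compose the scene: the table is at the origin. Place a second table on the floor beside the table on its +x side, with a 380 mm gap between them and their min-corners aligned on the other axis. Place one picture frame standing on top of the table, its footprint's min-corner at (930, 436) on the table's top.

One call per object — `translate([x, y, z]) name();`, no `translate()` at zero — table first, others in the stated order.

table();
translate([1700, 0, 0]) table_2();
translate([930, 436, 725]) picture_frame();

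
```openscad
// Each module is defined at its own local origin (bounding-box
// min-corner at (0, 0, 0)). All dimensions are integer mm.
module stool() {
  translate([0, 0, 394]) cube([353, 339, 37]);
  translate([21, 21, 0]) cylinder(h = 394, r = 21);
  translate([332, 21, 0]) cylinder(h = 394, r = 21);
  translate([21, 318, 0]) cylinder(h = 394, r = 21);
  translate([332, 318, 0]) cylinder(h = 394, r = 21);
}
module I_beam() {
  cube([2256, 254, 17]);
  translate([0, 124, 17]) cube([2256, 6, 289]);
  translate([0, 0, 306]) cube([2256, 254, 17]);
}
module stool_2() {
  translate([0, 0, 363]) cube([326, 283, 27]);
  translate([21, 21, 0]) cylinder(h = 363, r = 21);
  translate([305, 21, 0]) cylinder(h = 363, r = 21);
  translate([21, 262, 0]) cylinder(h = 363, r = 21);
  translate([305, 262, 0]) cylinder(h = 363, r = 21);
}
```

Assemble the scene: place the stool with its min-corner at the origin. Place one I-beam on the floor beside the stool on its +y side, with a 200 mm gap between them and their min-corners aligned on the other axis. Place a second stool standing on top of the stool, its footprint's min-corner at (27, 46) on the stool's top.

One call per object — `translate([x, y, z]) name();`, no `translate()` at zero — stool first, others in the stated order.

stool();
translate([0, 539, 0]) I_beam();
translate([27, 46, 431]) stool_2();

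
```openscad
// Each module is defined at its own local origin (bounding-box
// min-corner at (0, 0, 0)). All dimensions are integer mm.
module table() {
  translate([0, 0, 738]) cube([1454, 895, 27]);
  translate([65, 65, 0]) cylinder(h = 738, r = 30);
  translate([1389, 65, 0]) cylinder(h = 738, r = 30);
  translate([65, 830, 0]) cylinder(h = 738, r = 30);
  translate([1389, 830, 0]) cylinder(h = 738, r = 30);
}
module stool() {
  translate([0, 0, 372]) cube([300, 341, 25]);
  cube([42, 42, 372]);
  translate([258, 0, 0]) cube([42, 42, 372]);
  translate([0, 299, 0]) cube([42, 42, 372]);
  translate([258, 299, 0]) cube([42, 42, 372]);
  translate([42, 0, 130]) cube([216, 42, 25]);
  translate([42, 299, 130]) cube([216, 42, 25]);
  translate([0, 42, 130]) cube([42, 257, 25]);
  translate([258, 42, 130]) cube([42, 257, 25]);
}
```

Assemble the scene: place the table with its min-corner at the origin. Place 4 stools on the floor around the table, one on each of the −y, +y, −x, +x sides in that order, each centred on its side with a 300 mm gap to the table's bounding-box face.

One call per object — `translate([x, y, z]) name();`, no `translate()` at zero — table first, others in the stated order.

table();
translate([577, -641, 0]) stool();
translate([577, 1195, 0]) stool();
translate([-600, 277, 0]) stool();
translate([1754, 277, 0]) stool();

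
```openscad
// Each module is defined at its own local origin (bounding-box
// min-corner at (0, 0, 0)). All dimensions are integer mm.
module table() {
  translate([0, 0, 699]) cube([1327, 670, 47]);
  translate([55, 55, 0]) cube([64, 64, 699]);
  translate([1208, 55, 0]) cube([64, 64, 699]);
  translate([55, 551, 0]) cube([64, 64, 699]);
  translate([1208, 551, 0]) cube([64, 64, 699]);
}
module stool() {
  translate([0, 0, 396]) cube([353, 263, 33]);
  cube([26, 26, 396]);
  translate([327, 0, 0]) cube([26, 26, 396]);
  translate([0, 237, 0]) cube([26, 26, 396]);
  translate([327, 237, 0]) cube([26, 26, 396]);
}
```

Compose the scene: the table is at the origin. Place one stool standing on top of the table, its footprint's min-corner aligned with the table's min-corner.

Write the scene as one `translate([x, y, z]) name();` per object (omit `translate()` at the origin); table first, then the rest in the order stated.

table();
translate([0, 0, 746]) stool();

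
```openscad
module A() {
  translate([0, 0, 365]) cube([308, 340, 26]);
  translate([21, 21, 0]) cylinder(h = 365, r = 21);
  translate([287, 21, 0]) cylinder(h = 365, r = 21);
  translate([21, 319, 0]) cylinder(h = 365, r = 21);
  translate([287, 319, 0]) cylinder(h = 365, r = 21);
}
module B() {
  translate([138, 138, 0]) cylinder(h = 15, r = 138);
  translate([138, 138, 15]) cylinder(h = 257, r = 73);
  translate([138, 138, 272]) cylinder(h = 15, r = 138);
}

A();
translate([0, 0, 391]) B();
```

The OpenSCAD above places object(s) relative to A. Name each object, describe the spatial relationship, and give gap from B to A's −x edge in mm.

The spool's min-x is at 0; the stool's min-x is 0; gap = 0 mm.

A is a stool. B is a spool. The spool is on top of the stool. The gap from the spool to the stool's −x edge is 0 mm.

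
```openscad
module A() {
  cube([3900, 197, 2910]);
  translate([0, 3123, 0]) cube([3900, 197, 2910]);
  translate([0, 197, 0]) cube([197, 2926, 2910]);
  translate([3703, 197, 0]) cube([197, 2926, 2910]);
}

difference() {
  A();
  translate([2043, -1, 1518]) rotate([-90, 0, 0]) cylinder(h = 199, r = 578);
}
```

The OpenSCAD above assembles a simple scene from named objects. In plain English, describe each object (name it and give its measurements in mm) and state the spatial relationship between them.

A is a box-shaped house frame (walls only): outside footprint 3900×3320 mm, wall height 2910 mm, wall thickness 197 mm. The two y-facing walls run the full x-width; the two x-facing walls fit between the inner faces of the y-facing walls.

The house frame has a circular hole of radius 578 mm through its front wall, centred at (x = 2043, z = 1518).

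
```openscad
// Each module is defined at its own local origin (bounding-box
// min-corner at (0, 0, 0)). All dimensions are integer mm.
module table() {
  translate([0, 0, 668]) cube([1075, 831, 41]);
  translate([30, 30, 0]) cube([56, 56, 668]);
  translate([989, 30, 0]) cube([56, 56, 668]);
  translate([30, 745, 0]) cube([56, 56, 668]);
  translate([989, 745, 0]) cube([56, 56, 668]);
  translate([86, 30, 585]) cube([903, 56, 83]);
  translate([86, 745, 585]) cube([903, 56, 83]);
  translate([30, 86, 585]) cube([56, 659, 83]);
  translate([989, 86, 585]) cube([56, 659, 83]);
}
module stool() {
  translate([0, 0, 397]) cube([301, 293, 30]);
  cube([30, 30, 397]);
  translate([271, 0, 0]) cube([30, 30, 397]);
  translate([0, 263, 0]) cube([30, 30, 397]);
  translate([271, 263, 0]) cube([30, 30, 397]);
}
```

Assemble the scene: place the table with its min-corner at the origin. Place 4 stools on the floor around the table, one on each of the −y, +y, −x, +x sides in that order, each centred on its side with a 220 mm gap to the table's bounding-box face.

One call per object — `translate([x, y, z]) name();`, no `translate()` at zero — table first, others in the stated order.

table();
translate([387, -513, 0]) stool();
translate([387, 1051, 0]) stool();
translate([-521, 269, 0]) stool();
translate([1295, 269, 0]) stool();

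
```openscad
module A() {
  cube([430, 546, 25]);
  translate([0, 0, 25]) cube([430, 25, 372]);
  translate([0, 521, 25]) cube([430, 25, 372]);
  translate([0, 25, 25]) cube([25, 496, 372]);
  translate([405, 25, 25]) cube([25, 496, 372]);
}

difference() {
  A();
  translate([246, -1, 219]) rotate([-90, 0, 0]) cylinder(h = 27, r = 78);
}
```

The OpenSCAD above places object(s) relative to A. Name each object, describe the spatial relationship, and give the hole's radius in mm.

The subtracted cylinder has r = 78 mm.

A is an open box. The open box has a circular hole through its front wall. The hole's radius is 78 mm.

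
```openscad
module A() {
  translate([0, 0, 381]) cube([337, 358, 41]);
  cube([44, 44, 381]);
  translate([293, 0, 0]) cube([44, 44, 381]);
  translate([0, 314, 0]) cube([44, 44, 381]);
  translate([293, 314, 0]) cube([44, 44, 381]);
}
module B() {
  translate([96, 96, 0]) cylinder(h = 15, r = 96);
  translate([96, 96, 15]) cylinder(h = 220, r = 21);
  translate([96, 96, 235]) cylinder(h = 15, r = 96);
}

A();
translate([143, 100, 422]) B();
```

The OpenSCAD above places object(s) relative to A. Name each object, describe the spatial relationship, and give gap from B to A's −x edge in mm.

A is a stool. B is a spool. The spool is on top of the stool. The gap from the spool to the stool's −x edge is 143 mm.

The spool's min-x is at 143; the stool's min-x is 0; gap = 143 mm.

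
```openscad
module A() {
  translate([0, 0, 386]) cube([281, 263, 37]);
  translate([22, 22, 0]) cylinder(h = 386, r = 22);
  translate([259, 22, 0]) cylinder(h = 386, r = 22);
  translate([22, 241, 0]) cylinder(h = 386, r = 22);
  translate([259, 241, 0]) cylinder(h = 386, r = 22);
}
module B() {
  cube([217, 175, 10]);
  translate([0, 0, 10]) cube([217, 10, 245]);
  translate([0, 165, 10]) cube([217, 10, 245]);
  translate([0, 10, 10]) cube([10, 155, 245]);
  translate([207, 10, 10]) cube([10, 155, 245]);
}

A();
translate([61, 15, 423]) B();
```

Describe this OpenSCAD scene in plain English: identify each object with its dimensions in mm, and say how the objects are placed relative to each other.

A is a simple wooden stool: a rectangular seat 281 mm (x) by 263 mm (y), 37 mm thick, top face at z = 423 mm, on four round legs, each 44 mm in diameter. The legs rest on z = 0, each leg's axis is inset half a diameter from the nearest pair of seat edges (so the leg's bounding box is flush with the corner).

B is an open storage box with external size 217×175×255 mm and wall thickness 10 mm (the base is also 10 mm thick). The base covers the whole footprint; the four walls stand on the base, with the y-facing walls full-width and the x-facing walls fitting between their inner faces.

The open box is on top of the stool.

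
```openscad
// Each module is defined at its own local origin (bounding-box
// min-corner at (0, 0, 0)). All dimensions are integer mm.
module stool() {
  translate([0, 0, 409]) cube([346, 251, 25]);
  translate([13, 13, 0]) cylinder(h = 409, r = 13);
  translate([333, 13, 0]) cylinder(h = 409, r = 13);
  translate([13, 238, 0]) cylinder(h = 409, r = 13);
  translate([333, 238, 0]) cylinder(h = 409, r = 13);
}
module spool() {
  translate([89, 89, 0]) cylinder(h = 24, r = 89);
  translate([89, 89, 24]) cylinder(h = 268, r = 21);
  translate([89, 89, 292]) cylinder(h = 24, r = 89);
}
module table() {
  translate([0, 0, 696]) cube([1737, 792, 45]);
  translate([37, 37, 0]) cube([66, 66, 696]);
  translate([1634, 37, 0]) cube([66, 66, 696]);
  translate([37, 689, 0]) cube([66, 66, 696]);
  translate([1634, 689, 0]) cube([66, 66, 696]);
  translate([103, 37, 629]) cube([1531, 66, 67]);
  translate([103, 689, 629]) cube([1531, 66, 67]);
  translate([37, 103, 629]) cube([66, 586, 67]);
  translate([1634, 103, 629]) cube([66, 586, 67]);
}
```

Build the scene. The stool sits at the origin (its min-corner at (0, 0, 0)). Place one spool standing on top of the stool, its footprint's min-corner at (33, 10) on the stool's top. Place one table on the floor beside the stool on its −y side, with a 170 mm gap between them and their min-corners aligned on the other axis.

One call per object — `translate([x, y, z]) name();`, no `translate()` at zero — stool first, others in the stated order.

stool();
translate([33, 10, 434]) spool();
translate([0, -962, 0]) table();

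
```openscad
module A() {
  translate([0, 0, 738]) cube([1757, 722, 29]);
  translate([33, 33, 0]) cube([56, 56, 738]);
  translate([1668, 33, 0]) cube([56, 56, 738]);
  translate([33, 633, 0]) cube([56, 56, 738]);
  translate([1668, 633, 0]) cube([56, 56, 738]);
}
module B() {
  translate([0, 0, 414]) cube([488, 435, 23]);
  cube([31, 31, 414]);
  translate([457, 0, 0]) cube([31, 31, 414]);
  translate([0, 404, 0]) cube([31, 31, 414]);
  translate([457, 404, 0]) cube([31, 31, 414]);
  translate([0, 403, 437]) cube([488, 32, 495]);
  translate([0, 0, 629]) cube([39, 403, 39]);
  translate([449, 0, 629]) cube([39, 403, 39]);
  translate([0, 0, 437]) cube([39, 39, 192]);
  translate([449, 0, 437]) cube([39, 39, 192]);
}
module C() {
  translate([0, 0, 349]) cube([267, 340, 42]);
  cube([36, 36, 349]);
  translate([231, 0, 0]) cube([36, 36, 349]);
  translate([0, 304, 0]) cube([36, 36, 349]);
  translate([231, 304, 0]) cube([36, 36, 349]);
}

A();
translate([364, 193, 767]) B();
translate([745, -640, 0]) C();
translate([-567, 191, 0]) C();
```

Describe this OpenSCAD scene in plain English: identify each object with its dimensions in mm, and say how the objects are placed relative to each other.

A is a table: top 1757 mm (x) × 722 mm (y), 29 mm thick, upper face at z = 767 mm, on four 56×56 mm square legs, each inset 33 mm from the nearest pair of top edges, running from z = 0 to the bottom of the top.

B is a chair. The seat is a 488×435×23 mm slab with its top at z = 437 mm, on four 31×31 mm corner legs (flush with the seat edges, standing on z = 0). A flat backrest 32 mm thick, 495 mm tall, spans the full seat width and rises from the seat top along its +y edge, rear face flush with the rear of the seat. Two armrests of 39×39 mm section run along each side from the seat's front edge to the front of the backrest, top faces 231 mm above the seat top and outer faces flush with the seat's x-edges; a 39×39 mm post under the front of each armrest stands on the seat at the front corner.

C is a four-legged stool. The seat is a 267×340×42 mm slab whose top surface is at z = 391 mm; four square legs, each 36×36 mm in cross-section, run from the floor (z = 0) to the underside of the seat, each flush with a corner of the seat.

The chair is on top of the table. Two stools sit around the table at the −y, −x sides.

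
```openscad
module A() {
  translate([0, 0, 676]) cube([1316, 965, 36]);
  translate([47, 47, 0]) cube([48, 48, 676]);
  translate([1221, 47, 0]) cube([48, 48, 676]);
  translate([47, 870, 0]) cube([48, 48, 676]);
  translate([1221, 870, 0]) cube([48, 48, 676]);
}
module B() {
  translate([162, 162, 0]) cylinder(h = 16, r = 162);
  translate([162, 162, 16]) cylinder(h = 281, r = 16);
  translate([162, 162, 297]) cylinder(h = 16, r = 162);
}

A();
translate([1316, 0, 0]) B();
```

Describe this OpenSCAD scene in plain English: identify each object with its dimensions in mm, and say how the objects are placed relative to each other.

A is a table with a 1316×965 mm rectangular top, 36 mm thick, top surface at z = 712 mm, supported by four 48×48 mm square legs, each inset 47 mm from the nearest pair of top edges, running from the floor.

B is a spool: two coaxial disc flanges of radius 162 mm and thickness 16 mm, joined by a core cylinder of radius 16 mm and height 281 mm. The lower flange rests on z = 0 and the three cylinders share a vertical axis.

The spool is against the table's +x side, with their −y faces flush.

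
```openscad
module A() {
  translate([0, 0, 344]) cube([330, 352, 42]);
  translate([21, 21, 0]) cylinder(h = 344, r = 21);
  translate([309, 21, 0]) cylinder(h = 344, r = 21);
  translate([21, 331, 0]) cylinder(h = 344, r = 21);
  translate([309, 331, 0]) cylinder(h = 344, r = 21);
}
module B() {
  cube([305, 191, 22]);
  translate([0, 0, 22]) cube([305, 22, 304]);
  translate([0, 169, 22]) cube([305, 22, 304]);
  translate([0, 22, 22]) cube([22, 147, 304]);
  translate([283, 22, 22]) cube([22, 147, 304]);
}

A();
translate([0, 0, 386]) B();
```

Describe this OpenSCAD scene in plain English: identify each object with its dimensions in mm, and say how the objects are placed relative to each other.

A is a simple wooden stool: a rectangular seat 330 mm (x) by 352 mm (y), 42 mm thick, top face at z = 386 mm, on four round legs, each 42 mm in diameter. The legs rest on z = 0, each leg's axis is inset half a diameter from the nearest pair of seat edges (so the leg's bounding box is flush with the corner).

B is an open storage box with external size 305×191×326 mm and wall thickness 22 mm (the base is also 22 mm thick). The base covers the whole footprint; the four walls stand on the base, with the y-facing walls full-width and the x-facing walls fitting between their inner faces.

The open box is on top of the stool.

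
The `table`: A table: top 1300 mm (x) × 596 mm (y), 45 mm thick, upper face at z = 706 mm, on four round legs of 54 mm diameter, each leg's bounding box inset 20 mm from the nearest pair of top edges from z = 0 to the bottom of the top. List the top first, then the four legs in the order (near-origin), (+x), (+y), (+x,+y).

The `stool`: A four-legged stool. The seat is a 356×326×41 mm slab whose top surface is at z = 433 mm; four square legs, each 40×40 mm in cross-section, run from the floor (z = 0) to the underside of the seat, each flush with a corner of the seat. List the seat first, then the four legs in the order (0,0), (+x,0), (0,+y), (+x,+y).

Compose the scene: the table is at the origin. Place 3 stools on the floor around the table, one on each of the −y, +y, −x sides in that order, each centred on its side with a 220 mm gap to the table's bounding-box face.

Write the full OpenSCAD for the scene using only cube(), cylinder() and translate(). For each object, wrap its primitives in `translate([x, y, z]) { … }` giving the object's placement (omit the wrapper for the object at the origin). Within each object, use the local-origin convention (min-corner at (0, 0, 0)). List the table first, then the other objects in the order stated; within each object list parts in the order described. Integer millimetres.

translate([0, 0, 661]) cube([1300, 596, 45]);
translate([47, 47, 0]) cylinder(h = 661, r = 27);
translate([1253, 47, 0]) cylinder(h = 661, r = 27);
translate([47, 549, 0]) cylinder(h = 661, r = 27);
translate([1253, 549, 0]) cylinder(h = 661, r = 27);
translate([472, -546, 0]) {
  translate([0, 0, 392]) cube([356, 326, 41]);
  cube([40, 40, 392]);
  translate([316, 0, 0]) cube([40, 40, 392]);
  translate([0, 286, 0]) cube([40, 40, 392]);
  translate([316, 286, 0]) cube([40, 40, 392]);
}
translate([472, 816, 0]) {
  translate([0, 0, 392]) cube([356, 326, 41]);
  cube([40, 40, 392]);
  translate([316, 0, 0]) cube([40, 40, 392]);
  translate([0, 286, 0]) cube([40, 40, 392]);
  translate([316, 286, 0]) cube([40, 40, 392]);
}
translate([-576, 135, 0]) {
  translate([0, 0, 392]) cube([356, 326, 41]);
  cube([40, 40, 392]);
  translate([316, 0, 0]) cube([40, 40, 392]);
  translate([0, 286, 0]) cube([40, 40, 392]);
  translate([316, 286, 0]) cube([40, 40, 392]);
}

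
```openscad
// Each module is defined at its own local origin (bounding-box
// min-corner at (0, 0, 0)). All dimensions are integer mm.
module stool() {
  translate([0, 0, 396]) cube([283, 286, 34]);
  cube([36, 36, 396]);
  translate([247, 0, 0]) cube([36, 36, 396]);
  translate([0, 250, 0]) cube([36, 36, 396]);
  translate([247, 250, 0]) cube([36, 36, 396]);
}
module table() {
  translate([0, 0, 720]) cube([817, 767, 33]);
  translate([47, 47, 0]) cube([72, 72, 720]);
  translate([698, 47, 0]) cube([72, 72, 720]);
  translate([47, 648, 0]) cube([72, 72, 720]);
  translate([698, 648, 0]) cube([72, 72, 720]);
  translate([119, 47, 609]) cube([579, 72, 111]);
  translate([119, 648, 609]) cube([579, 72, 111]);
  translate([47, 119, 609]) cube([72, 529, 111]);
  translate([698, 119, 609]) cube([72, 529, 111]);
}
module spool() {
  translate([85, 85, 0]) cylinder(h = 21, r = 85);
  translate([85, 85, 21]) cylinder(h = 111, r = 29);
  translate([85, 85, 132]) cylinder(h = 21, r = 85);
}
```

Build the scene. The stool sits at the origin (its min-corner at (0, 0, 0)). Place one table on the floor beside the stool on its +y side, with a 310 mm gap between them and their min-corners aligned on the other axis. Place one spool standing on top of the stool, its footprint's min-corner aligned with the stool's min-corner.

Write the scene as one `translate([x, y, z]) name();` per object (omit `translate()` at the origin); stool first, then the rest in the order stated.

stool();
translate([0, 596, 0]) table();
translate([0, 0, 430]) spool();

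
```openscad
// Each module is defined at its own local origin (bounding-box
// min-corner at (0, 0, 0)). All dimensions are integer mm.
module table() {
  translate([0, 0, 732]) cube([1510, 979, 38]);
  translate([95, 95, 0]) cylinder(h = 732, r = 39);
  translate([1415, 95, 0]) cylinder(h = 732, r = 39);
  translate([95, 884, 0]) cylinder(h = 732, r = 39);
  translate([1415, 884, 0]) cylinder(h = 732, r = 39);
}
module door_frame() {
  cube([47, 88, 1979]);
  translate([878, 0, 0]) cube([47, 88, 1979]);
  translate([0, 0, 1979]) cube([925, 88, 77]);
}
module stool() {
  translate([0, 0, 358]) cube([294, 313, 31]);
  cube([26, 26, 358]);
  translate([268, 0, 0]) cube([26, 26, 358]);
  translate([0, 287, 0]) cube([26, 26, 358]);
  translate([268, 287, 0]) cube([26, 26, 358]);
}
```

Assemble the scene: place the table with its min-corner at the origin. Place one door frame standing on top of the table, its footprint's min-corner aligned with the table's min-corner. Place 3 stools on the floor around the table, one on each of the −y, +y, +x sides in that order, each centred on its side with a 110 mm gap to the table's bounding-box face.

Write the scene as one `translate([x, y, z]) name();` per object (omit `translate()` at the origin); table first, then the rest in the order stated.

table();
translate([0, 0, 770]) door_frame();
translate([608, -423, 0]) stool();
translate([608, 1089, 0]) stool();
translate([1620, 333, 0]) stool();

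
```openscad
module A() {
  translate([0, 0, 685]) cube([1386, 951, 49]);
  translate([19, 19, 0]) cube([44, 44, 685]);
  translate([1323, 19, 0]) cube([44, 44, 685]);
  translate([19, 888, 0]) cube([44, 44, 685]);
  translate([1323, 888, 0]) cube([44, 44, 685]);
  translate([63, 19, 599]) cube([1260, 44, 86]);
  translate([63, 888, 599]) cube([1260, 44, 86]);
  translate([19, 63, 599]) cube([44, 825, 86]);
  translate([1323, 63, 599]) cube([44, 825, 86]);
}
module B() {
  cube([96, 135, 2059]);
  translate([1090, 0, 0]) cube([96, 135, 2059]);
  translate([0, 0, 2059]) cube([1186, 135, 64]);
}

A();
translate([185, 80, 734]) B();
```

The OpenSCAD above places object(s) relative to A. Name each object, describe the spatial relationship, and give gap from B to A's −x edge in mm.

The door frame's min-x is at 185; the table's min-x is 0; gap = 185 mm.

A is a table. B is a door frame. The door frame is on top of the table. The gap from the door frame to the table's −x edge is 185 mm.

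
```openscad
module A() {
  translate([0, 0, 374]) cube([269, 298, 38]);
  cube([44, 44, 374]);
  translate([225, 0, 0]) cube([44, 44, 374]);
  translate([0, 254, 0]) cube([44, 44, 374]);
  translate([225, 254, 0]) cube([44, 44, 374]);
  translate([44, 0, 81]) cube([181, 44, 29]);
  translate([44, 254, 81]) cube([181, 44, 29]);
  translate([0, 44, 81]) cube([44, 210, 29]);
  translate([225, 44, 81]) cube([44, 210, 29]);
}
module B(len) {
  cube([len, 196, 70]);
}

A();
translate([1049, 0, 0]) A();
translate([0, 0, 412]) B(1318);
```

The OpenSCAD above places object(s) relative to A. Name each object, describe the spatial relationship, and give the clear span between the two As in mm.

A is a stool. B is a beam. A beam spans the tops of two stools. The clear span between the two stools is 780 mm.

Second stool starts at x = 1049; first ends at x = 269; clear span = 1049 − 269 = 780 mm.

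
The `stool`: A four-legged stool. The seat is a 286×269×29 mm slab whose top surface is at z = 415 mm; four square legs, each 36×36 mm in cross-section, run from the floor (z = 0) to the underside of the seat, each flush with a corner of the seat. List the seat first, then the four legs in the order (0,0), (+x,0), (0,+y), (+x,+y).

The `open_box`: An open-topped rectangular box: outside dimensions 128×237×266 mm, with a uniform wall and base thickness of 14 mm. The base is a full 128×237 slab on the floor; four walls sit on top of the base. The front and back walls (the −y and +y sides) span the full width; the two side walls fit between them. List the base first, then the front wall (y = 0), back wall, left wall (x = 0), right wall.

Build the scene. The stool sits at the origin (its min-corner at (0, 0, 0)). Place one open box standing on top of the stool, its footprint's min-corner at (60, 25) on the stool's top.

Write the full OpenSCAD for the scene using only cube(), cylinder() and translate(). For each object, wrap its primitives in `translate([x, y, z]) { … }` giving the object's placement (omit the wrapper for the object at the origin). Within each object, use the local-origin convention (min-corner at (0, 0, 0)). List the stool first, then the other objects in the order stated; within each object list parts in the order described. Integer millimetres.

translate([0, 0, 386]) cube([286, 269, 29]);
cube([36, 36, 386]);
translate([250, 0, 0]) cube([36, 36, 386]);
translate([0, 233, 0]) cube([36, 36, 386]);
translate([250, 233, 0]) cube([36, 36, 386]);
translate([60, 25, 415]) {
  cube([128, 237, 14]);
  translate([0, 0, 14]) cube([128, 14, 252]);
  translate([0, 223, 14]) cube([128, 14, 252]);
  translate([0, 14, 14]) cube([14, 209, 252]);
  translate([114, 14, 14]) cube([14, 209, 252]);
}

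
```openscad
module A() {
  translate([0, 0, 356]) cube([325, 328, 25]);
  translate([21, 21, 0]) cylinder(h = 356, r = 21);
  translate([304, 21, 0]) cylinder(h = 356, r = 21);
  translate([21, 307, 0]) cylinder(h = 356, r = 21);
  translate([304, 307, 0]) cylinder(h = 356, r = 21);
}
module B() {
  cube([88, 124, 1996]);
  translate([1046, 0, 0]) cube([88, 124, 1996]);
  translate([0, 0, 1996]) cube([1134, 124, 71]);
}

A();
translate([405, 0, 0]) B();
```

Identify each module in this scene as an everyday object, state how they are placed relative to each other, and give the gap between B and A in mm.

The door frame's nearest face is 80 mm from the stool's +x face.

A is a stool. B is a door frame. The door frame is on the floor beside the stool on its +x side. The gap between the door frame and the stool is 80 mm.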